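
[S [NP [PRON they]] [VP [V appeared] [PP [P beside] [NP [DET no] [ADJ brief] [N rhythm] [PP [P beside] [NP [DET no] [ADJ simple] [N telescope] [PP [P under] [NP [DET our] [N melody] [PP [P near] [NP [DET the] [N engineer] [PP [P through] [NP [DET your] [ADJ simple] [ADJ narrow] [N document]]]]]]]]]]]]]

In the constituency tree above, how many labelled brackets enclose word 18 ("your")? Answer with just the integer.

Path from the root down to the word: S → VP → PP → NP → PP → NP → PP → NP → PP → NP → PP → NP → DET. That is 13 enclosing brackets.

13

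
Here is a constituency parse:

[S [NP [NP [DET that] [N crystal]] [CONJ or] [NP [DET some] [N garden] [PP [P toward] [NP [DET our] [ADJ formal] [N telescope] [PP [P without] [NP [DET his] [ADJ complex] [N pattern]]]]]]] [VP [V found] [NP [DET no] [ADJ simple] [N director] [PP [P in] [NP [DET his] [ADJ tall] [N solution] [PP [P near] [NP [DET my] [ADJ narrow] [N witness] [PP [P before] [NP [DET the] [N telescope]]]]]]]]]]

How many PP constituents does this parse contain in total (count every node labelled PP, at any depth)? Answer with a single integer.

5

Listing each PP by its span: [PP toward our formal telescope without his complex pattern]; [PP without his complex pattern]; [PP in his tall solution near my narrow witness before the telescope]; [PP near my narrow witness before the telescope]; [PP before the telescope] — that makes 5.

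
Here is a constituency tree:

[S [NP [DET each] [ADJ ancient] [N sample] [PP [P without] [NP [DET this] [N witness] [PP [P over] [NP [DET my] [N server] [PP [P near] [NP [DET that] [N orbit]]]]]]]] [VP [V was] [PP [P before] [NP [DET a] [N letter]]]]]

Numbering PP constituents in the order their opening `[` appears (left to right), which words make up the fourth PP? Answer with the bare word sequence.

The PP opening brackets appear, in order, over: "without this witness over my server near that orbit"; "over my server near that orbit"; "near that orbit"; "before a letter". The fourth one spans "before a letter".

before a letter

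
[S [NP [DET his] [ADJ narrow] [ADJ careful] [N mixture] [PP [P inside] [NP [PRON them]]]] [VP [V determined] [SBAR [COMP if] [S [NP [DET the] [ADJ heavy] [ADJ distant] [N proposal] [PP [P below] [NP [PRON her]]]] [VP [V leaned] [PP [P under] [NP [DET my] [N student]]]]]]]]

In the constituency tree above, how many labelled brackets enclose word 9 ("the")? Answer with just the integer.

The word sits inside DET, which is inside NP, inside S, inside SBAR, inside VP, inside S — 6 brackets in all.

6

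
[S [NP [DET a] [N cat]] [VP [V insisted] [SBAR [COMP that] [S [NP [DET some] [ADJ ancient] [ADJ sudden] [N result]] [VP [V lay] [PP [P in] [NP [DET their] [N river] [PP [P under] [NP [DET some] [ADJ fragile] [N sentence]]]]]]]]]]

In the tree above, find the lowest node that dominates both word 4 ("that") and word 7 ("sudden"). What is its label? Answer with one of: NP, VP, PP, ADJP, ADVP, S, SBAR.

The smallest bracket enclosing both words is [SBAR that some ancient sudden result lay in their river under some fragile sentence], so the label is SBAR.

SBAR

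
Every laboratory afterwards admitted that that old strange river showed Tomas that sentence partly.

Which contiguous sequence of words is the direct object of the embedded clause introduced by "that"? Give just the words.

that sentence

"showed" heads the VP of the embedded clause introduced by "that", and "that sentence" is its direct object.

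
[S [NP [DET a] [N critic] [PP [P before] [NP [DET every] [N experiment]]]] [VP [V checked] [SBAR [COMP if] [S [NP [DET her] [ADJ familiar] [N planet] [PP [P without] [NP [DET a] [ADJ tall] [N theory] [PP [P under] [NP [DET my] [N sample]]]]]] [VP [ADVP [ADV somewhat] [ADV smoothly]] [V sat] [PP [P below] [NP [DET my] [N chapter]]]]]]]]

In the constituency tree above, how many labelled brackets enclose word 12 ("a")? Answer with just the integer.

8

The word sits inside DET, which is inside NP, inside PP, inside NP, inside S, inside SBAR, inside VP, inside S — 8 brackets in all.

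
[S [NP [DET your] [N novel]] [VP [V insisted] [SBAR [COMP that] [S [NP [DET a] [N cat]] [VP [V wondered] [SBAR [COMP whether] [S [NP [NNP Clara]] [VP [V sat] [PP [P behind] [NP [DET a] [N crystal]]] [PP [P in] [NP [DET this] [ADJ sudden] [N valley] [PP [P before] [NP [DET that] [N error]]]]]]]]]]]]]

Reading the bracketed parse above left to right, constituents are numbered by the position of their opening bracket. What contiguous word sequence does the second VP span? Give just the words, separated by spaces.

wondered whether Clara sat behind a crystal in this sudden valley before that error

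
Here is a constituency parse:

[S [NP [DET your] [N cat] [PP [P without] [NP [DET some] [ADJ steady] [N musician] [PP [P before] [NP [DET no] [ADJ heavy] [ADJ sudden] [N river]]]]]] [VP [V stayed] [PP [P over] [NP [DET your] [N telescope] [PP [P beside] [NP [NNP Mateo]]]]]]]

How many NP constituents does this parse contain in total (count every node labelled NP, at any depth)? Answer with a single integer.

The NP constituents are: [NP your cat without some steady musician before no heavy sudden river]; [NP some steady musician before no heavy sudden river]; [NP no heavy sudden river]; [NP your telescope beside Mateo]; [NP Mateo]. Total: 5.

5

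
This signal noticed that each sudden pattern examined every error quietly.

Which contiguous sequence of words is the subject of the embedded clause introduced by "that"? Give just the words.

each sudden pattern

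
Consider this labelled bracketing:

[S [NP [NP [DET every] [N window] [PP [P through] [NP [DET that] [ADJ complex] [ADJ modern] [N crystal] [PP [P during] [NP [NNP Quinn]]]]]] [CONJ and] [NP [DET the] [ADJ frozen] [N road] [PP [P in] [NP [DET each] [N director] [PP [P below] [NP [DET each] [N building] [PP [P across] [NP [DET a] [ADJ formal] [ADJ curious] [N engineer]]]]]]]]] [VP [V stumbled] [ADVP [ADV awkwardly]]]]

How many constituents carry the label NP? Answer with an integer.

8

Listing each NP by its span: [NP every window through that complex modern crystal during Quinn and the frozen road in each director below each building across a formal curious engineer]; [NP every window through that complex modern crystal during Quinn]; [NP that complex modern crystal during Quinn]; [NP Quinn]; [NP the frozen road in each director below each building across a formal curious engineer]; [NP each director below each building across a formal curious engineer] … — that makes 8.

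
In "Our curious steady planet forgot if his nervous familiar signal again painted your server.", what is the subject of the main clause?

our curious steady planet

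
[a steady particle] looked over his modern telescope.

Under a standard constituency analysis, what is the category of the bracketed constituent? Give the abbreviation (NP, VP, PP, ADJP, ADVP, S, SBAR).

NP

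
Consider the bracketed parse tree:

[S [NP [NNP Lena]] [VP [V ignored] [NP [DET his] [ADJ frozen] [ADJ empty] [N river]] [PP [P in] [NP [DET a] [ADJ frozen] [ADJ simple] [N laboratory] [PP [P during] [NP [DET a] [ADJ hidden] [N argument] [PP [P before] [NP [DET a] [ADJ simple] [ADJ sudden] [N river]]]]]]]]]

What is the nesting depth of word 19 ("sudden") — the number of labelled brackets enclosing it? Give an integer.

9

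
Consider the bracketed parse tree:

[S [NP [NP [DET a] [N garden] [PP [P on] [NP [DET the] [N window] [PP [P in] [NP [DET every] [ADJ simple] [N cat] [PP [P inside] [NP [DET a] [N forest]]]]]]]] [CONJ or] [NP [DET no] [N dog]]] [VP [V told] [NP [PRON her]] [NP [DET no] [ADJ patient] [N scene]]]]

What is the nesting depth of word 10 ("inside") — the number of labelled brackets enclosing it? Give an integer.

Counting open brackets not yet closed at "inside": [S [NP [NP [PP [NP [PP [NP [PP [P = 9.

9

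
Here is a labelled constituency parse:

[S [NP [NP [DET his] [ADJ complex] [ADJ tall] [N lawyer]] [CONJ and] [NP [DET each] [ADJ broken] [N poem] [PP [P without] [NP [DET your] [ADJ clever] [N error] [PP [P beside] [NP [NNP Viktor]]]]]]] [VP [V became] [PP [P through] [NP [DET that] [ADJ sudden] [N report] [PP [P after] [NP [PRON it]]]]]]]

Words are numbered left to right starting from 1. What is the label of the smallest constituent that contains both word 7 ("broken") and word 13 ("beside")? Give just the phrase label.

Both words fall inside [NP each broken poem without your clever error beside Viktor] (words 6–14), and no smaller constituent contains them both. Label: NP.

NP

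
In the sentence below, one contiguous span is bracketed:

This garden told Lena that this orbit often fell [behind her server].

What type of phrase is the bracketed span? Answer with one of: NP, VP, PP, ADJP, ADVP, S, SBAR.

PP

The span is built around the preposition "behind" — a prepositional phrase (PP).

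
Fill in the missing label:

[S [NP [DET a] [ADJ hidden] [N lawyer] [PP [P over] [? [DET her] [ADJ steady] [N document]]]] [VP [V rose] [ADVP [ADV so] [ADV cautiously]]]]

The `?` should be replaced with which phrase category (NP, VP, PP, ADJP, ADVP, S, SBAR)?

NP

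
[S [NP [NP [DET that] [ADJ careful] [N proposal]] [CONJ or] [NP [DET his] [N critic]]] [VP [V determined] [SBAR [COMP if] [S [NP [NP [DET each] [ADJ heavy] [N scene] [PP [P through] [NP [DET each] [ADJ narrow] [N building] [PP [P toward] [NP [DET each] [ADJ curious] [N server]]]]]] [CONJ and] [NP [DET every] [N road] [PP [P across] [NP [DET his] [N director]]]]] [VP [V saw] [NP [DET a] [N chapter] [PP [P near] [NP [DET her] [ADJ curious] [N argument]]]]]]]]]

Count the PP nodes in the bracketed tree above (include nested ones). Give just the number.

The PP constituents are: [PP through each narrow building toward each curious server]; [PP toward each curious server]; [PP across his director]; [PP near her curious argument]. Total: 4.

4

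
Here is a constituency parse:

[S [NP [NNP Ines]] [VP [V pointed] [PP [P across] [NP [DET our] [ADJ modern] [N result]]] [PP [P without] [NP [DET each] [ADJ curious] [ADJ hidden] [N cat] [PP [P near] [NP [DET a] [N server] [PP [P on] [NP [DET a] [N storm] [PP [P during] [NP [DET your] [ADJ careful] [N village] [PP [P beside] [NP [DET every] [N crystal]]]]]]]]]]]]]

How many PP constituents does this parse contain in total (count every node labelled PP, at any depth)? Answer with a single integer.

Scanning left to right, an opening `[PP` appears at word positions 3, 7, 12, 15, 18, 22 — 6 in total.

6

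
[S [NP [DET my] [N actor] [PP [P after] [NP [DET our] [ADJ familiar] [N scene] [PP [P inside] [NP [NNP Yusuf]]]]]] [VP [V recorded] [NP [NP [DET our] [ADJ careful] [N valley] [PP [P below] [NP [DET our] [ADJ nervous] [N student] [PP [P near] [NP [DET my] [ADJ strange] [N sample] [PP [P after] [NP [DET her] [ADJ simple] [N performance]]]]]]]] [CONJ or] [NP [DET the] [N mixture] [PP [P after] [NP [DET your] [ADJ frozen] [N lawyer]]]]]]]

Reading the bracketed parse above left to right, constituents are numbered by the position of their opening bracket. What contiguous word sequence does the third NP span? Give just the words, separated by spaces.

The NP opening brackets appear, in order, over: "my actor after our familiar scene inside Yusuf"; "our familiar scene inside Yusuf"; "Yusuf"; "our careful valley below our nervous student near my strange sample after her simple performance or the mixture after your frozen lawyer"; "our careful valley below our nervous student near my strange sample after her simple performance"; "our nervous student near my strange sample after her simple performance"; "my strange sample after her simple performance"; "her simple performance"; "the mixture after your frozen lawyer"; "your frozen lawyer". The third one spans "Yusuf".

Yusuf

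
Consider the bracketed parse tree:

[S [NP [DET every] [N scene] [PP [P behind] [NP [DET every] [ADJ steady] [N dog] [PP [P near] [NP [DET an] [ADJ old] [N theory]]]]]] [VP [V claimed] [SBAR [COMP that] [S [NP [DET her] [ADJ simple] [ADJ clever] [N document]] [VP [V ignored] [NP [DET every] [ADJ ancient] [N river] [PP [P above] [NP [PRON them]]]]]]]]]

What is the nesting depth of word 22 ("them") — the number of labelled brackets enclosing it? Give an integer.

9

Path from the root down to the word: S → VP → SBAR → S → VP → NP → PP → NP → PRON. That is 9 enclosing brackets.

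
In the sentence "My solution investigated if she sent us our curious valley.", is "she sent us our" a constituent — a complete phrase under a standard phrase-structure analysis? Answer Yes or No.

No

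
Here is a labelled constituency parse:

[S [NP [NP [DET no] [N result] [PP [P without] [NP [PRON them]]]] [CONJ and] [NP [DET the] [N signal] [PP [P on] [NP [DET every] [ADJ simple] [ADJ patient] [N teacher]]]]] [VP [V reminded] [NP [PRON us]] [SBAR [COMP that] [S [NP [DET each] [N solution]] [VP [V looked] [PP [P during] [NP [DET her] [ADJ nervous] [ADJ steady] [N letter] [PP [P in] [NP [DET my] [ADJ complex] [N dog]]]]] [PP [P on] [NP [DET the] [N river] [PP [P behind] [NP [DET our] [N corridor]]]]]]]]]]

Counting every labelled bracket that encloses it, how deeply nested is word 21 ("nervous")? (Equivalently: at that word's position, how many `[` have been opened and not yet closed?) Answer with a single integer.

8

Counting open brackets not yet closed at "nervous": [S [VP [SBAR [S [VP [PP [NP [ADJ = 8.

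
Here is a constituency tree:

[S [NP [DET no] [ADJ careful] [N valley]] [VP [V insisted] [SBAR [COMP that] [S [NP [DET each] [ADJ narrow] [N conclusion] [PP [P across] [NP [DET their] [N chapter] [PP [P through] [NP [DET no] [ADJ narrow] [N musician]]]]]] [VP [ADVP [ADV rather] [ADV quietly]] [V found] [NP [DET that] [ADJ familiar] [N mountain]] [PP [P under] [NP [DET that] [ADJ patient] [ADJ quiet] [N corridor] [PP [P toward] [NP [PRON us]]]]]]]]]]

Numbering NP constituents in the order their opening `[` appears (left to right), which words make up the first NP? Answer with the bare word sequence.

no careful valley

In left-to-right order the NP constituents are "no careful valley"; "each narrow conclusion across their chapter through no narrow musician"; "their chapter through no narrow musician"; "no narrow musician"; "that familiar mountain"; "that patient quiet corridor toward us"; "us". Number 1 is "no careful valley".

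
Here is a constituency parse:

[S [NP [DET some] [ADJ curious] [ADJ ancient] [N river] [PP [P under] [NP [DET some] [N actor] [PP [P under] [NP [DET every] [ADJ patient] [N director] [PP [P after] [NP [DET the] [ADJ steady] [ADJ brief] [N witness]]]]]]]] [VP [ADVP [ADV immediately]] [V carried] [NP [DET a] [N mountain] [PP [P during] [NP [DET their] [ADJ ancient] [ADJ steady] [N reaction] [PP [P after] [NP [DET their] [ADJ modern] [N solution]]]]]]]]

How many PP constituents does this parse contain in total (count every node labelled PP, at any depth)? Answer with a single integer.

The PP constituents are: [PP under some actor under every patient director after the steady brief witness]; [PP under every patient director after the steady brief witness]; [PP after the steady brief witness]; [PP during their ancient steady reaction after their modern solution]; [PP after their modern solution]. Total: 5.

5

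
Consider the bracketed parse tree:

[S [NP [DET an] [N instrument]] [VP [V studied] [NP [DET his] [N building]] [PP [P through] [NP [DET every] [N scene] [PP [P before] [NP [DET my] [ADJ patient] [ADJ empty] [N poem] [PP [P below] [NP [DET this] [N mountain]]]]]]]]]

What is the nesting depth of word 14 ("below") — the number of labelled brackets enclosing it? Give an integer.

Path from the root down to the word: S → VP → PP → NP → PP → NP → PP → P. That is 8 enclosing brackets.

8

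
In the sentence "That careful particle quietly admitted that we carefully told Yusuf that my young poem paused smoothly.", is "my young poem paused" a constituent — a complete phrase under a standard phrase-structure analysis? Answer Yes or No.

The sequence begins inside the noun phrase "my young poem" and ends inside the verb phrase "paused smoothly"; it crosses a phrase boundary, so no single node in the tree spans exactly those words.

No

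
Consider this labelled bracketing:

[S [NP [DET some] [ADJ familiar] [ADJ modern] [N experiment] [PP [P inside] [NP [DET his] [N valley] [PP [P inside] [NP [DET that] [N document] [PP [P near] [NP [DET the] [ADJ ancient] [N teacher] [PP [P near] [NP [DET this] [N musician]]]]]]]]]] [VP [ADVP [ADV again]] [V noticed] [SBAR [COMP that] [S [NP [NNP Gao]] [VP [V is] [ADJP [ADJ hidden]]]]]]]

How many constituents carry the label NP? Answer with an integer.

6

Listing each NP by its span: [NP some familiar modern experiment inside his valley inside that document near the ancient teacher near this musician]; [NP his valley inside that document near the ancient teacher near this musician]; [NP that document near the ancient teacher near this musician]; [NP the ancient teacher near this musician]; [NP this musician]; [NP Gao] — that makes 6.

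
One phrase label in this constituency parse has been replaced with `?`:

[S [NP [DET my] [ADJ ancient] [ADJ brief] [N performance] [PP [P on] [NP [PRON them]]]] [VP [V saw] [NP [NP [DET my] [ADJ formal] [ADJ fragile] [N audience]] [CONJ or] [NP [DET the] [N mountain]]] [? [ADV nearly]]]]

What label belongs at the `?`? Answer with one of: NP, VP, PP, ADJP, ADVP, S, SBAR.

ADVP

Looking at what the `?` directly dominates — ADV 'nearly' — this is an adverb phrase (ADVP).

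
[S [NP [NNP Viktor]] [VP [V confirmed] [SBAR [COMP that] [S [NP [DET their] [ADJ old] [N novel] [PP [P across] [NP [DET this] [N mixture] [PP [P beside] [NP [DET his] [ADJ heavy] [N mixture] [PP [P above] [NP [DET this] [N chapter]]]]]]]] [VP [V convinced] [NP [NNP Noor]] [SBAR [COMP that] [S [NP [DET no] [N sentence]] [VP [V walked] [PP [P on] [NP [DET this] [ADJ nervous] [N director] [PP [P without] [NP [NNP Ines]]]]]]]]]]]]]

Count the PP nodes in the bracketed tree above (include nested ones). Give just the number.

5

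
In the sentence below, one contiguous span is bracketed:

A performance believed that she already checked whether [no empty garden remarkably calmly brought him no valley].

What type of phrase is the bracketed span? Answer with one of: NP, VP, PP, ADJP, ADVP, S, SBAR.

S

The span is built around the head "brought" — a clause (S).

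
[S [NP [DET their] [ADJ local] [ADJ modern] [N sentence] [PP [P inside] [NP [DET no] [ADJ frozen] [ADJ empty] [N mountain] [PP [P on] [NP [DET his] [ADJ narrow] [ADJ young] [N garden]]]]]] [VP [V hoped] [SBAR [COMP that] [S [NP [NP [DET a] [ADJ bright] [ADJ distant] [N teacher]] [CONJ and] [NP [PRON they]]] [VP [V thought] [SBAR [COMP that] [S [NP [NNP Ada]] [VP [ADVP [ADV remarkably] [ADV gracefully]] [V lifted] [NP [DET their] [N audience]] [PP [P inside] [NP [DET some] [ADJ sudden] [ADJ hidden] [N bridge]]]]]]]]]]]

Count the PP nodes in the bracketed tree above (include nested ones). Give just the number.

3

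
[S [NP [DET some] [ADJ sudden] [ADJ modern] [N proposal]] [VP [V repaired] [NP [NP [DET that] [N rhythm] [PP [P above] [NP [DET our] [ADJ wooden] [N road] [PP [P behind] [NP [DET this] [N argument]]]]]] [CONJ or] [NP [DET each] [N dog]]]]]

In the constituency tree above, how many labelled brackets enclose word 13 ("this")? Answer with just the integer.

Counting open brackets not yet closed at "this": [S [VP [NP [NP [PP [NP [PP [NP [DET = 9.

9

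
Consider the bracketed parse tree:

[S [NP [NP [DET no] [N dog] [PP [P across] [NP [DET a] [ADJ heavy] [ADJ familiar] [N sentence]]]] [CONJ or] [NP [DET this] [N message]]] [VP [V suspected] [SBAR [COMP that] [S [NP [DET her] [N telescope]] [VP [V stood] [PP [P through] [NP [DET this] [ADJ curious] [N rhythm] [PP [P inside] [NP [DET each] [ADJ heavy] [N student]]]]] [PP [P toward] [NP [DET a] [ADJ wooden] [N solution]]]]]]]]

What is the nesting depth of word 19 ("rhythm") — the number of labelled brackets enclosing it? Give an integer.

8

Counting open brackets not yet closed at "rhythm": [S [VP [SBAR [S [VP [PP [NP [N = 8.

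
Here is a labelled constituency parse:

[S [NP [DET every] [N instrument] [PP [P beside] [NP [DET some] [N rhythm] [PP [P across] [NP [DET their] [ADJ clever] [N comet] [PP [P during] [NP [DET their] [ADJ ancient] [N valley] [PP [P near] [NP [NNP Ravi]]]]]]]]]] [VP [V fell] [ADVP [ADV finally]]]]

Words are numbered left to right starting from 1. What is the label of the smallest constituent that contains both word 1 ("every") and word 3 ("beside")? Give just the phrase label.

The smallest bracket enclosing both words is [NP every instrument beside some rhythm across their clever comet during their ancient valley near Ravi], so the label is NP.

NP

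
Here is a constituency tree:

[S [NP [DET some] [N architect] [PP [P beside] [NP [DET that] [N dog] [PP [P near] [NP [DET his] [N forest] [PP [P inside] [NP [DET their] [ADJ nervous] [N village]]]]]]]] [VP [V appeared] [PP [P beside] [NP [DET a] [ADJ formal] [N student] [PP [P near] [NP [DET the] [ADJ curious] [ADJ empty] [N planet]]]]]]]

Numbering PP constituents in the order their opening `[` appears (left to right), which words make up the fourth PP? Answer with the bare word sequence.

beside a formal student near the curious empty planet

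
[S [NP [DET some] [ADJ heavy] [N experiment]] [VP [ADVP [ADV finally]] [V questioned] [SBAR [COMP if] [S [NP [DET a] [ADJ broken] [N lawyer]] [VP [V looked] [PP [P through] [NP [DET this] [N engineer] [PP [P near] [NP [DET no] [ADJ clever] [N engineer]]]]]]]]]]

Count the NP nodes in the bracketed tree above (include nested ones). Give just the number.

Scanning left to right, an opening `[NP` appears at word positions 1, 7, 12, 15 — 4 in total.

4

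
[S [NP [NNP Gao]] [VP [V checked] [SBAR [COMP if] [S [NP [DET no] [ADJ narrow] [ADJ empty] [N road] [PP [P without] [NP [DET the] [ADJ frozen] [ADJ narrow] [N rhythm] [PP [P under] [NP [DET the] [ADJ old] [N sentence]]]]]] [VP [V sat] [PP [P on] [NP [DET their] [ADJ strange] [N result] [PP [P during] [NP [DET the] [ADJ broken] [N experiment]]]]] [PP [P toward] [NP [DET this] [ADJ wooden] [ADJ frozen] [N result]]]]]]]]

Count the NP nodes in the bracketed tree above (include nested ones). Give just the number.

7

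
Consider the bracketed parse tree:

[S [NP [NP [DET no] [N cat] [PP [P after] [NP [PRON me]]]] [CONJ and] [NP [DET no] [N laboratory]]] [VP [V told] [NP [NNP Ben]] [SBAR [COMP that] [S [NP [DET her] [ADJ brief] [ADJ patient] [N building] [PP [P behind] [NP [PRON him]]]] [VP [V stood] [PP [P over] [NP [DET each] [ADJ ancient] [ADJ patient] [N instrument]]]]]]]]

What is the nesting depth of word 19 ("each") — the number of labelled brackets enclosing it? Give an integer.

8

Path from the root down to the word: S → VP → SBAR → S → VP → PP → NP → DET. That is 8 enclosing brackets.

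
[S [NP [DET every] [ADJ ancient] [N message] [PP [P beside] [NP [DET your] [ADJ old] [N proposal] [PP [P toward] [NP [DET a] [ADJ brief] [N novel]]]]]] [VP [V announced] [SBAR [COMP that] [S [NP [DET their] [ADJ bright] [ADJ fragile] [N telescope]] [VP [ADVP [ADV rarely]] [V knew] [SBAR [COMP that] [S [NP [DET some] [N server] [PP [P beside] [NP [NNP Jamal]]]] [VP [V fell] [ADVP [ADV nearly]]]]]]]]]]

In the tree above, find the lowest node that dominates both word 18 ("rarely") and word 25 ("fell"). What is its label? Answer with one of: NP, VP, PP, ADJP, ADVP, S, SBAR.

VP

Word 18 lies under S → VP → SBAR → S → VP → ADVP → ADV; word 25 lies under S → VP → SBAR → S → VP → SBAR → S → VP → V. The lowest shared node is the VP.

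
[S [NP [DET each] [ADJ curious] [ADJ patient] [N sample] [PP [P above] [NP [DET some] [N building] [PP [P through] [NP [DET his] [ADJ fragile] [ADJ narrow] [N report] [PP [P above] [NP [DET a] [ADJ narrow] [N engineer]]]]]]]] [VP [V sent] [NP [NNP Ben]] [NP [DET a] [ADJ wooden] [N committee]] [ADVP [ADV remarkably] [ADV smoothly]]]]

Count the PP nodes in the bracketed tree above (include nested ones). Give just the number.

3

The PP constituents are: [PP above some building through his fragile narrow report above a narrow engineer]; [PP through his fragile narrow report above a narrow engineer]; [PP above a narrow engineer]. Total: 3.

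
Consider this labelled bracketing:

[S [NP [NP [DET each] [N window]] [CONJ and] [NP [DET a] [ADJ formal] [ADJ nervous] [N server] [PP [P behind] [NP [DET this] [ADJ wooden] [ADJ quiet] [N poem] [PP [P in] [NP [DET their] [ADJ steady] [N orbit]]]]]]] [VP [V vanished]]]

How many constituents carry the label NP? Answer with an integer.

5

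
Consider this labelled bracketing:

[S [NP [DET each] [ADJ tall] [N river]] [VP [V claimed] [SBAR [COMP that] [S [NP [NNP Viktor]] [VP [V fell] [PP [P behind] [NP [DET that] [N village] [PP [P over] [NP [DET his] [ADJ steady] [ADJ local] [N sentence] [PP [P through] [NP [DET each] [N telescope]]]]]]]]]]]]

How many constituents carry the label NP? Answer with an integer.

5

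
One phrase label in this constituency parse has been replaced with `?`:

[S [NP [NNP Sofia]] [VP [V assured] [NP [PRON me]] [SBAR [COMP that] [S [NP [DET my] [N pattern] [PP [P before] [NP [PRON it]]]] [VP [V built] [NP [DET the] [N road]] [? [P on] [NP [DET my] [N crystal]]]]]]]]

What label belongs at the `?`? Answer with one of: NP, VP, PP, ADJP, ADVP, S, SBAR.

PP

The `?` node immediately contains: P 'on', NP. That is the internal structure of a prepositional phrase, so the label is PP.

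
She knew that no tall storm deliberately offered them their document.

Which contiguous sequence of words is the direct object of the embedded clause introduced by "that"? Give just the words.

their document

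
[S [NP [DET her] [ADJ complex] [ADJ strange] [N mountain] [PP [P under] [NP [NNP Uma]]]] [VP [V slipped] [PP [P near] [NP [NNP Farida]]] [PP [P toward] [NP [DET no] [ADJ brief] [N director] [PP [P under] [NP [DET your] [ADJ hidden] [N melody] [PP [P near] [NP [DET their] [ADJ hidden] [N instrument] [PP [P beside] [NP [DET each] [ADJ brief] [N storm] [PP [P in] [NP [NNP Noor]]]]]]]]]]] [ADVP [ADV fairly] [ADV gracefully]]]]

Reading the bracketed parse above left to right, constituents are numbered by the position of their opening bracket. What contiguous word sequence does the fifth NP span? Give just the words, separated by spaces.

your hidden melody near their hidden instrument beside each brief storm in Noor

Opening `[NP` markers occur at word positions 1, 6, 9, 11, 15, 19, 23, 27; the fifth of these opens the constituent [NP your hidden melody near their hidden instrument beside each brief storm in Noor].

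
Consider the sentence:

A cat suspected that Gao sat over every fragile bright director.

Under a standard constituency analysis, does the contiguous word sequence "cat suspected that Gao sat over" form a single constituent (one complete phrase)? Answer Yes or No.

No

The smallest constituent containing the whole sequence is the clause [S a cat suspected that Gao sat over every fragile bright director], but the sequence is only part of it — it straddles the boundary between noun phrase "a cat" and verb phrase "suspected that Gao sat over every fragile bright director".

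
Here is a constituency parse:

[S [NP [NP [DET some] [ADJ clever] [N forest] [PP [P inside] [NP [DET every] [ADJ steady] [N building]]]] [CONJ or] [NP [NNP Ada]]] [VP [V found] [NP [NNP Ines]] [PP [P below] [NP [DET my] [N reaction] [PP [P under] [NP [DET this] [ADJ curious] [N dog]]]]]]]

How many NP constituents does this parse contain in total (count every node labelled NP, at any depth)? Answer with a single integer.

Scanning left to right, an opening `[NP` appears at word positions 1, 1, 5, 9, 11, 13, 16 — 7 in total.

7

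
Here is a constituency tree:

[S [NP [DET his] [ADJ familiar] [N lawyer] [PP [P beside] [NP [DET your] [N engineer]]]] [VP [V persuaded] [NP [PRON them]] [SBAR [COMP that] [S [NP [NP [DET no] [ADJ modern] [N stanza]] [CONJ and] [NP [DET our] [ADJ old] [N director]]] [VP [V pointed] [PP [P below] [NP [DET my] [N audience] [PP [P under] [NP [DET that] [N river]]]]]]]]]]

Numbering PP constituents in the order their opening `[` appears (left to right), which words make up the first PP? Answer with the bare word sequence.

beside your engineer

Opening `[PP` markers occur at word positions 4, 18, 21; the first of these opens the constituent [PP beside your engineer].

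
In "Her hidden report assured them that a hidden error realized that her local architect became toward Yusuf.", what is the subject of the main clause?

her hidden report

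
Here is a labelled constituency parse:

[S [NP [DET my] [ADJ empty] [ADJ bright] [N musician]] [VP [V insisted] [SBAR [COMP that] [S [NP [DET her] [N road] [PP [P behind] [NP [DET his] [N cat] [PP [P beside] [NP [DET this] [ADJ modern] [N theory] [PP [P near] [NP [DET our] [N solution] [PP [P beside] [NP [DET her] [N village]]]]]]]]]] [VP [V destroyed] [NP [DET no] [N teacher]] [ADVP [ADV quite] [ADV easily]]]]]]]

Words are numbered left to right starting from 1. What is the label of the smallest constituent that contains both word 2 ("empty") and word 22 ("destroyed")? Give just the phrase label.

Both words fall inside [S my empty bright musician insisted that her road behind his cat beside this modern theory near our solution beside her village destroyed no teacher quite easily] (words 1–26), and no smaller constituent contains them both. Label: S.

S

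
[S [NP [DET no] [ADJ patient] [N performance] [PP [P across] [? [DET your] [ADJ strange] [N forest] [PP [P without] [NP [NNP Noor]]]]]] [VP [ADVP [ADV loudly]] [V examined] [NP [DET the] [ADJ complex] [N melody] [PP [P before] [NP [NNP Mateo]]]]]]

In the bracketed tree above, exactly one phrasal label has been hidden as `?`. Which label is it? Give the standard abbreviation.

NP

A constituent whose immediate children are DET 'your', ADJ 'strange', N 'forest', PP is a noun phrase: NP.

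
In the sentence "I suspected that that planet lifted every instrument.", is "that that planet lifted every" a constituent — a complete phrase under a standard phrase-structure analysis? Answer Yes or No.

No

The smallest constituent containing the whole sequence is the subordinate clause [SBAR that that planet lifted every instrument], but the sequence is only part of it — it straddles the boundary between complementizer "that" and clause "that planet lifted every instrument".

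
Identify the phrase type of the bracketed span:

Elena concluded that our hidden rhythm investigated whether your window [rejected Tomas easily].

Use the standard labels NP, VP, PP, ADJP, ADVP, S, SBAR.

VP

The span is built around the verb "rejected" — a verb phrase (VP).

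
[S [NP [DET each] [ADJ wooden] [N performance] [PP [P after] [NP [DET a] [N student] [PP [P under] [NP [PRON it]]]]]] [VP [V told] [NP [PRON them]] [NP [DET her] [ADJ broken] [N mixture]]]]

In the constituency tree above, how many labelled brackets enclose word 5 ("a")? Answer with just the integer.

5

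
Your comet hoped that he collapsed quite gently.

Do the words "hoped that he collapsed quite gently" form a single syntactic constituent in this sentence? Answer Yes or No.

Yes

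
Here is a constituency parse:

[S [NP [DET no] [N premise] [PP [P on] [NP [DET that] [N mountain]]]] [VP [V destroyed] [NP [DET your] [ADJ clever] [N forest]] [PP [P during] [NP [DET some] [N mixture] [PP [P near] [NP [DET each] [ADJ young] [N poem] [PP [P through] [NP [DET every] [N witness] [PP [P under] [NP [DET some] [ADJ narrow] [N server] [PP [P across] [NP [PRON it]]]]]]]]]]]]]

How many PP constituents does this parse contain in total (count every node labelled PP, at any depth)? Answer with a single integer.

6

Listing each PP by its span: [PP on that mountain]; [PP during some mixture near each young poem through every witness under some narrow server across it]; [PP near each young poem through every witness under some narrow server across it]; [PP through every witness under some narrow server across it]; [PP under some narrow server across it]; [PP across it] — that makes 6.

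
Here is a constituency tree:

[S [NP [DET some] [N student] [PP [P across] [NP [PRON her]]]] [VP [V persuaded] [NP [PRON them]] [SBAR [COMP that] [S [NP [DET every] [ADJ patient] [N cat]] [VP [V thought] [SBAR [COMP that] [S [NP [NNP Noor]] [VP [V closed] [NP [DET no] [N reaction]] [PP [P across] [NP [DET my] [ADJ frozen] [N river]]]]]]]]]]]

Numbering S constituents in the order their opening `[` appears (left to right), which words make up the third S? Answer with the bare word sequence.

Noor closed no reaction across my frozen river

Opening `[S` markers occur at word positions 1, 8, 13; the third of these opens the constituent [S Noor closed no reaction across my frozen river].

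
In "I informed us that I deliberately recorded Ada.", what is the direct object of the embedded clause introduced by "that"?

Ada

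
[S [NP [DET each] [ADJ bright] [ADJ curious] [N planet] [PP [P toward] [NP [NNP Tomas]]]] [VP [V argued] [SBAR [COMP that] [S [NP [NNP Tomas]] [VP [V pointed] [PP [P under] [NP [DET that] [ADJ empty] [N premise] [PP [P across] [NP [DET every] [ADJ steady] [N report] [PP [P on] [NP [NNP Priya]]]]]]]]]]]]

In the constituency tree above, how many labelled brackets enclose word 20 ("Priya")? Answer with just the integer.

12

Counting open brackets not yet closed at "Priya": [S [VP [SBAR [S [VP [PP [NP [PP [NP [PP [NP [NNP = 12.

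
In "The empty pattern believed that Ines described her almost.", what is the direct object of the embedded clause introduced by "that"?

her

Within the embedded clause introduced by "that", the direct object of "described" is "her".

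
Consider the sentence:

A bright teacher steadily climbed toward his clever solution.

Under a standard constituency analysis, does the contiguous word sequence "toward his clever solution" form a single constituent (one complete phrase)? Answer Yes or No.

Yes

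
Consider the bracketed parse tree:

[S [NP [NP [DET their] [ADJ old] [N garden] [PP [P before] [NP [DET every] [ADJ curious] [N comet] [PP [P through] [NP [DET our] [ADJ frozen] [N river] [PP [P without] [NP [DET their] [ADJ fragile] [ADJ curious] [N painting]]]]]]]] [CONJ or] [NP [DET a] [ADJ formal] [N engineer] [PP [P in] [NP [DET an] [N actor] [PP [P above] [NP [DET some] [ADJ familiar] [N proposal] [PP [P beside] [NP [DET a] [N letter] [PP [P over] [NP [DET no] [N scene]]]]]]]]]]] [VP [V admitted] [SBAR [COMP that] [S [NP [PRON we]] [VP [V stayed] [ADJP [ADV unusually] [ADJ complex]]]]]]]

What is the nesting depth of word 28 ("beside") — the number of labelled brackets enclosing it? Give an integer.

9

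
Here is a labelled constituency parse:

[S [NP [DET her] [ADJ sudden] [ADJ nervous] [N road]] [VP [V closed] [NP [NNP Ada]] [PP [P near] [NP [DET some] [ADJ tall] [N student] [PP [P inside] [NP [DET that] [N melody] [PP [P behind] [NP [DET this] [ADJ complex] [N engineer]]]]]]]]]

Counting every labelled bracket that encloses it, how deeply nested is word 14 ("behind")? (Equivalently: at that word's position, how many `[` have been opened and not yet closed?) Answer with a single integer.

8

The word sits inside P, which is inside PP, inside NP, inside PP, inside NP, inside PP, inside VP, inside S — 8 brackets in all.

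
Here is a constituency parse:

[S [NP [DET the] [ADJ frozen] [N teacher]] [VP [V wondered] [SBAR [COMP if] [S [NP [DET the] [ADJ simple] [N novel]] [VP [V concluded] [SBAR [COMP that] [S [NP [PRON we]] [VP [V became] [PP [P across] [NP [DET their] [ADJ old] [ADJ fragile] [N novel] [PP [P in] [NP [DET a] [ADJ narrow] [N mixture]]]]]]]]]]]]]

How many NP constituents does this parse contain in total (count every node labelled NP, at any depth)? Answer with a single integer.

5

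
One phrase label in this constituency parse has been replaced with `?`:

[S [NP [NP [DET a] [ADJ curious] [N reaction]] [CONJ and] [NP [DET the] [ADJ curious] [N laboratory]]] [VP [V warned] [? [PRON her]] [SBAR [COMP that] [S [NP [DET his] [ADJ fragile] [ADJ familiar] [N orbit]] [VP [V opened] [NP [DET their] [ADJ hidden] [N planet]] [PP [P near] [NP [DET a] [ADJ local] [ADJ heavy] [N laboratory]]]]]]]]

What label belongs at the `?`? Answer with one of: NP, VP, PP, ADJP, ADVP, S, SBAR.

NP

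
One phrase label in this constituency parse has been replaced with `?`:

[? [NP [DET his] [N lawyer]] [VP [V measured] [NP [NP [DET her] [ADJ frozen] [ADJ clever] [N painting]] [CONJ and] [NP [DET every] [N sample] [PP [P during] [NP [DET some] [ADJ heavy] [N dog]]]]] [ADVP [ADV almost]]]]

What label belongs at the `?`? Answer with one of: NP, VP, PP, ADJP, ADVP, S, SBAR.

A constituent whose immediate children are NP, VP is a clause: S.

S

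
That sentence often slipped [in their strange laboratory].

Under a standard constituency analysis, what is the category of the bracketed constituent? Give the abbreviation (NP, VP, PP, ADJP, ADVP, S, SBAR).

The bracketed span "in their strange laboratory" is headed by "in", making it a prepositional phrase (PP).

PP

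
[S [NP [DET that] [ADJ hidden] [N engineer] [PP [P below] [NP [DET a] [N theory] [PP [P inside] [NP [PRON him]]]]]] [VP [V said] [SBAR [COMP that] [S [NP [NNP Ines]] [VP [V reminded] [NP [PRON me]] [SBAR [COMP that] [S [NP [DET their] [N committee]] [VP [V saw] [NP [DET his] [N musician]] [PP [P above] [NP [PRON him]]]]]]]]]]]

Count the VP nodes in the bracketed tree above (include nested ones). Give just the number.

3

Listing each VP by its span: [VP said that Ines reminded me that their committee saw his musician above him]; [VP reminded me that their committee saw his musician above him]; [VP saw his musician above him] — that makes 3.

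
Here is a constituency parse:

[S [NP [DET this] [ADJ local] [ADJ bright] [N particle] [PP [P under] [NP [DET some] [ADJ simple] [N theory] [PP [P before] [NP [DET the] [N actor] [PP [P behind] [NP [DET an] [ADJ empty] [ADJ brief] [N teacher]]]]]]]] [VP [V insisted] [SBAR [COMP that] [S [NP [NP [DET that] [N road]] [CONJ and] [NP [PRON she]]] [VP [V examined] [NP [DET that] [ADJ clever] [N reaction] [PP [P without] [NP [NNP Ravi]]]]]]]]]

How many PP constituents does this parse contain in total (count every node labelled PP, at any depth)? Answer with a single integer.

4

Scanning left to right, an opening `[PP` appears at word positions 5, 9, 12, 27 — 4 in total.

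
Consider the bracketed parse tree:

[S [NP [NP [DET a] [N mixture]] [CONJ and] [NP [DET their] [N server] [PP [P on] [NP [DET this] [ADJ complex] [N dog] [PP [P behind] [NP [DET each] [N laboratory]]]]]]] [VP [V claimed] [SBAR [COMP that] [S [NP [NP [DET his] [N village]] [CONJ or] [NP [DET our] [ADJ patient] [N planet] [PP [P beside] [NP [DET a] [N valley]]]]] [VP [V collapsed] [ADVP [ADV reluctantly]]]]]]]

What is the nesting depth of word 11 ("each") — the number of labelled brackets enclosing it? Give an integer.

8

Counting open brackets not yet closed at "each": [S [NP [NP [PP [NP [PP [NP [DET = 8.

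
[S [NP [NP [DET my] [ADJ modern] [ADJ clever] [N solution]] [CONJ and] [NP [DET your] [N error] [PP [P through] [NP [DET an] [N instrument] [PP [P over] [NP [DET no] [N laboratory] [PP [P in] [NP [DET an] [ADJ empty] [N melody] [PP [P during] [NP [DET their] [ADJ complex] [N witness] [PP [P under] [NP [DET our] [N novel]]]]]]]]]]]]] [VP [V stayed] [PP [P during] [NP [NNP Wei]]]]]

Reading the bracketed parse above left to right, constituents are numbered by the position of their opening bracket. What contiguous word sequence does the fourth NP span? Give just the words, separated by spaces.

an instrument over no laboratory in an empty melody during their complex witness under our novel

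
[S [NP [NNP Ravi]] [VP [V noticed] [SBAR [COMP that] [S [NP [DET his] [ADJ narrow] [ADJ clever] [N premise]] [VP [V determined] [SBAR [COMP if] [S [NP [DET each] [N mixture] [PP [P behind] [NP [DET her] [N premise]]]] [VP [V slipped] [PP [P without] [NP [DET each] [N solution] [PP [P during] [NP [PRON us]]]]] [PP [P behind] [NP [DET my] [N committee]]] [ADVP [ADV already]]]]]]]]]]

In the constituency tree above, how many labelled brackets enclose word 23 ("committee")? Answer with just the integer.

Counting open brackets not yet closed at "committee": [S [VP [SBAR [S [VP [SBAR [S [VP [PP [NP [N = 11.

11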